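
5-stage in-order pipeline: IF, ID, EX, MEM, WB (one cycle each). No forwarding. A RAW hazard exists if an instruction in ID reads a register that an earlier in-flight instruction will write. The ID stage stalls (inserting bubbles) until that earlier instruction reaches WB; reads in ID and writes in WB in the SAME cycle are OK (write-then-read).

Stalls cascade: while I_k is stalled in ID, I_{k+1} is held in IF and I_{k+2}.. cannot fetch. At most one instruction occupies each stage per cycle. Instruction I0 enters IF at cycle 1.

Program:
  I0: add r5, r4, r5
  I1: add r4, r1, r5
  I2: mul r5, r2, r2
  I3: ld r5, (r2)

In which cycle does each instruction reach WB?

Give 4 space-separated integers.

Answer: 5 8 9 10

Derivation:
I0 add r5 <- r4,r5: IF@1 ID@2 stall=0 (-) EX@3 MEM@4 WB@5
I1 add r4 <- r1,r5: IF@2 ID@3 stall=2 (RAW on I0.r5 (WB@5)) EX@6 MEM@7 WB@8
I2 mul r5 <- r2,r2: IF@3 ID@6 stall=0 (-) EX@7 MEM@8 WB@9
I3 ld r5 <- r2: IF@6 ID@7 stall=0 (-) EX@8 MEM@9 WB@10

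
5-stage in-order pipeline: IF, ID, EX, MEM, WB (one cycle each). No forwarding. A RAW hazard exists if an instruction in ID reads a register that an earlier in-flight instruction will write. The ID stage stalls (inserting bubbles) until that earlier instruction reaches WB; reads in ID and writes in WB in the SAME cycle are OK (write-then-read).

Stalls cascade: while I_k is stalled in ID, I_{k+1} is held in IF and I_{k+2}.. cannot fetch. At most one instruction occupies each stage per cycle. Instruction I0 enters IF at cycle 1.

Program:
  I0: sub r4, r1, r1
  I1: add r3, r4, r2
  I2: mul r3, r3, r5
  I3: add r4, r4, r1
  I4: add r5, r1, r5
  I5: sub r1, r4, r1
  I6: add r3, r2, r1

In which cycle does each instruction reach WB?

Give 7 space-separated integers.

Answer: 5 8 11 12 13 15 18

Derivation:
I0 sub r4 <- r1,r1: IF@1 ID@2 stall=0 (-) EX@3 MEM@4 WB@5
I1 add r3 <- r4,r2: IF@2 ID@3 stall=2 (RAW on I0.r4 (WB@5)) EX@6 MEM@7 WB@8
I2 mul r3 <- r3,r5: IF@3 ID@6 stall=2 (RAW on I1.r3 (WB@8)) EX@9 MEM@10 WB@11
I3 add r4 <- r4,r1: IF@6 ID@9 stall=0 (-) EX@10 MEM@11 WB@12
I4 add r5 <- r1,r5: IF@9 ID@10 stall=0 (-) EX@11 MEM@12 WB@13
I5 sub r1 <- r4,r1: IF@10 ID@11 stall=1 (RAW on I3.r4 (WB@12)) EX@13 MEM@14 WB@15
I6 add r3 <- r2,r1: IF@11 ID@13 stall=2 (RAW on I5.r1 (WB@15)) EX@16 MEM@17 WB@18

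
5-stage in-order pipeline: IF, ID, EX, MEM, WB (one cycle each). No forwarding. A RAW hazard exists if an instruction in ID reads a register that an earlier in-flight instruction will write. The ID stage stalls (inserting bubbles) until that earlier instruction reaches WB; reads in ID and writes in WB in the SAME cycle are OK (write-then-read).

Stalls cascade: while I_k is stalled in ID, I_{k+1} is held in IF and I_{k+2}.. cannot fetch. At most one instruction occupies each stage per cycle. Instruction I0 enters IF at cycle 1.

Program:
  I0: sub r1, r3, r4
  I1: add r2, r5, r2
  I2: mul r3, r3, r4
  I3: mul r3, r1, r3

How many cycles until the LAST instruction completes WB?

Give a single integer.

Answer: 10

Derivation:
I0 sub r1 <- r3,r4: IF@1 ID@2 stall=0 (-) EX@3 MEM@4 WB@5
I1 add r2 <- r5,r2: IF@2 ID@3 stall=0 (-) EX@4 MEM@5 WB@6
I2 mul r3 <- r3,r4: IF@3 ID@4 stall=0 (-) EX@5 MEM@6 WB@7
I3 mul r3 <- r1,r3: IF@4 ID@5 stall=2 (RAW on I2.r3 (WB@7)) EX@8 MEM@9 WB@10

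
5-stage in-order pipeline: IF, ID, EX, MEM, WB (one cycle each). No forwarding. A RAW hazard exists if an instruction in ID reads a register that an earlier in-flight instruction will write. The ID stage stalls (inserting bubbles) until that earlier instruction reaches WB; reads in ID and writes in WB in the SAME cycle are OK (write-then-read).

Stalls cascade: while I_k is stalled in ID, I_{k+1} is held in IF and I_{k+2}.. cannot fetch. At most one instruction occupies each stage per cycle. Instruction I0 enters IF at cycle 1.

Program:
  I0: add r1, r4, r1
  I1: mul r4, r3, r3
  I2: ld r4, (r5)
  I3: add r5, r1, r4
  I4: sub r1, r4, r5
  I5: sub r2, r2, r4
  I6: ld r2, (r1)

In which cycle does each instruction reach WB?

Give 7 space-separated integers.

Answer: 5 6 7 10 13 14 16

Derivation:
I0 add r1 <- r4,r1: IF@1 ID@2 stall=0 (-) EX@3 MEM@4 WB@5
I1 mul r4 <- r3,r3: IF@2 ID@3 stall=0 (-) EX@4 MEM@5 WB@6
I2 ld r4 <- r5: IF@3 ID@4 stall=0 (-) EX@5 MEM@6 WB@7
I3 add r5 <- r1,r4: IF@4 ID@5 stall=2 (RAW on I2.r4 (WB@7)) EX@8 MEM@9 WB@10
I4 sub r1 <- r4,r5: IF@5 ID@8 stall=2 (RAW on I3.r5 (WB@10)) EX@11 MEM@12 WB@13
I5 sub r2 <- r2,r4: IF@8 ID@11 stall=0 (-) EX@12 MEM@13 WB@14
I6 ld r2 <- r1: IF@11 ID@12 stall=1 (RAW on I4.r1 (WB@13)) EX@14 MEM@15 WB@16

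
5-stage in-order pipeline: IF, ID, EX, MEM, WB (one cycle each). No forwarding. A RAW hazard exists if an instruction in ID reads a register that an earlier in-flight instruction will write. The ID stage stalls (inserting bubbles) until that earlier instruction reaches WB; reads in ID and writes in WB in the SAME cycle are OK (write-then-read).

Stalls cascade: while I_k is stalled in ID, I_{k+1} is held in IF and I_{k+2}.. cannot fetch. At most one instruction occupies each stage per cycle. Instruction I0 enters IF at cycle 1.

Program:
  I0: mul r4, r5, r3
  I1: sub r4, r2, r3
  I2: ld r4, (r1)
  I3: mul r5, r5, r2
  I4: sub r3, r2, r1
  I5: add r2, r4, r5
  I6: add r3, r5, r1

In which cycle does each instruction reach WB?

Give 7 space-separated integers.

I0 mul r4 <- r5,r3: IF@1 ID@2 stall=0 (-) EX@3 MEM@4 WB@5
I1 sub r4 <- r2,r3: IF@2 ID@3 stall=0 (-) EX@4 MEM@5 WB@6
I2 ld r4 <- r1: IF@3 ID@4 stall=0 (-) EX@5 MEM@6 WB@7
I3 mul r5 <- r5,r2: IF@4 ID@5 stall=0 (-) EX@6 MEM@7 WB@8
I4 sub r3 <- r2,r1: IF@5 ID@6 stall=0 (-) EX@7 MEM@8 WB@9
I5 add r2 <- r4,r5: IF@6 ID@7 stall=1 (RAW on I3.r5 (WB@8)) EX@9 MEM@10 WB@11
I6 add r3 <- r5,r1: IF@7 ID@9 stall=0 (-) EX@10 MEM@11 WB@12

Answer: 5 6 7 8 9 11 12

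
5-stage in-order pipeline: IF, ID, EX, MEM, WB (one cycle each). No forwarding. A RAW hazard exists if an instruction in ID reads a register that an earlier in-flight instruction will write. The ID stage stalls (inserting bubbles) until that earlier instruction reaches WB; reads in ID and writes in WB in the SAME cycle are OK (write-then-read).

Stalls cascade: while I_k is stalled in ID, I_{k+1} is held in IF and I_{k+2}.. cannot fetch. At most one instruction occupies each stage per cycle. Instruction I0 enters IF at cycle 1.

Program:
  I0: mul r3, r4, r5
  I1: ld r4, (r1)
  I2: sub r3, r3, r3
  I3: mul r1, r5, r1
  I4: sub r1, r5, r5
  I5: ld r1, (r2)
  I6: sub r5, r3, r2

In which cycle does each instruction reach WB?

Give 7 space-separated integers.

I0 mul r3 <- r4,r5: IF@1 ID@2 stall=0 (-) EX@3 MEM@4 WB@5
I1 ld r4 <- r1: IF@2 ID@3 stall=0 (-) EX@4 MEM@5 WB@6
I2 sub r3 <- r3,r3: IF@3 ID@4 stall=1 (RAW on I0.r3 (WB@5)) EX@6 MEM@7 WB@8
I3 mul r1 <- r5,r1: IF@4 ID@6 stall=0 (-) EX@7 MEM@8 WB@9
I4 sub r1 <- r5,r5: IF@6 ID@7 stall=0 (-) EX@8 MEM@9 WB@10
I5 ld r1 <- r2: IF@7 ID@8 stall=0 (-) EX@9 MEM@10 WB@11
I6 sub r5 <- r3,r2: IF@8 ID@9 stall=0 (-) EX@10 MEM@11 WB@12

Answer: 5 6 8 9 10 11 12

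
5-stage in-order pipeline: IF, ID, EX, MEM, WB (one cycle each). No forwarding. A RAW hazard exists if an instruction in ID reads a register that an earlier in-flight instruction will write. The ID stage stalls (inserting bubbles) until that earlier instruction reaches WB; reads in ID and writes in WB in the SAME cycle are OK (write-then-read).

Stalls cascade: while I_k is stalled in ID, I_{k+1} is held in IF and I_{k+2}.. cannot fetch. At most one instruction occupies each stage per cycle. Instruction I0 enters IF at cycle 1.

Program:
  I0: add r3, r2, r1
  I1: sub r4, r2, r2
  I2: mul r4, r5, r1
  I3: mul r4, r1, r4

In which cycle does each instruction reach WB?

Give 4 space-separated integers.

Answer: 5 6 7 10

Derivation:
I0 add r3 <- r2,r1: IF@1 ID@2 stall=0 (-) EX@3 MEM@4 WB@5
I1 sub r4 <- r2,r2: IF@2 ID@3 stall=0 (-) EX@4 MEM@5 WB@6
I2 mul r4 <- r5,r1: IF@3 ID@4 stall=0 (-) EX@5 MEM@6 WB@7
I3 mul r4 <- r1,r4: IF@4 ID@5 stall=2 (RAW on I2.r4 (WB@7)) EX@8 MEM@9 WB@10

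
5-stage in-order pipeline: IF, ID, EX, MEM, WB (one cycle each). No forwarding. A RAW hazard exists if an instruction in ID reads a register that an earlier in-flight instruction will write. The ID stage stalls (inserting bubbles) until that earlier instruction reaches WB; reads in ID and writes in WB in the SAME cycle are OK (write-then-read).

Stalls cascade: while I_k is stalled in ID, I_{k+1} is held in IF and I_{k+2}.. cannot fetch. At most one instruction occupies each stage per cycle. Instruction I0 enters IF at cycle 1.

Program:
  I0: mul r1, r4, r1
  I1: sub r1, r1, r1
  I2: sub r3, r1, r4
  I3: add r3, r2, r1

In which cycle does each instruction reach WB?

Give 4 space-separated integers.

I0 mul r1 <- r4,r1: IF@1 ID@2 stall=0 (-) EX@3 MEM@4 WB@5
I1 sub r1 <- r1,r1: IF@2 ID@3 stall=2 (RAW on I0.r1 (WB@5)) EX@6 MEM@7 WB@8
I2 sub r3 <- r1,r4: IF@3 ID@6 stall=2 (RAW on I1.r1 (WB@8)) EX@9 MEM@10 WB@11
I3 add r3 <- r2,r1: IF@6 ID@9 stall=0 (-) EX@10 MEM@11 WB@12

Answer: 5 8 11 12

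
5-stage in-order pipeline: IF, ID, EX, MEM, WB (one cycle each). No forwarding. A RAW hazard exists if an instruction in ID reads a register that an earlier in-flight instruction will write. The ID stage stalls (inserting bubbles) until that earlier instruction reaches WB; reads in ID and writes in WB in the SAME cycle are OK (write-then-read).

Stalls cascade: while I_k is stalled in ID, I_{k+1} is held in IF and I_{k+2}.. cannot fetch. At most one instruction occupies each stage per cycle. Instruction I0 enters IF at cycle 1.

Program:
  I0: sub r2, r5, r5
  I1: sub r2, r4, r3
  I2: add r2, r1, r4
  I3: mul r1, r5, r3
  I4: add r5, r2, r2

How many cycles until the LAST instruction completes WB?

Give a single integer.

I0 sub r2 <- r5,r5: IF@1 ID@2 stall=0 (-) EX@3 MEM@4 WB@5
I1 sub r2 <- r4,r3: IF@2 ID@3 stall=0 (-) EX@4 MEM@5 WB@6
I2 add r2 <- r1,r4: IF@3 ID@4 stall=0 (-) EX@5 MEM@6 WB@7
I3 mul r1 <- r5,r3: IF@4 ID@5 stall=0 (-) EX@6 MEM@7 WB@8
I4 add r5 <- r2,r2: IF@5 ID@6 stall=1 (RAW on I2.r2 (WB@7)) EX@8 MEM@9 WB@10

Answer: 10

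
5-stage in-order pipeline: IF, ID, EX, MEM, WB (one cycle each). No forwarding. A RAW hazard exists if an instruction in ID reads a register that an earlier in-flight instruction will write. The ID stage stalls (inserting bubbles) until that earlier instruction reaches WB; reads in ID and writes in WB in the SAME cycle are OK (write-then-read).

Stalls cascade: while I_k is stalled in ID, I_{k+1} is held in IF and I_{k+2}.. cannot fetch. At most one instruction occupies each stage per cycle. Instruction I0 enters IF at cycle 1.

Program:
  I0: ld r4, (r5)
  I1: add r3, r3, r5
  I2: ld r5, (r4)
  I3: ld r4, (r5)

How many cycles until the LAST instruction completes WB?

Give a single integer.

I0 ld r4 <- r5: IF@1 ID@2 stall=0 (-) EX@3 MEM@4 WB@5
I1 add r3 <- r3,r5: IF@2 ID@3 stall=0 (-) EX@4 MEM@5 WB@6
I2 ld r5 <- r4: IF@3 ID@4 stall=1 (RAW on I0.r4 (WB@5)) EX@6 MEM@7 WB@8
I3 ld r4 <- r5: IF@4 ID@6 stall=2 (RAW on I2.r5 (WB@8)) EX@9 MEM@10 WB@11

Answer: 11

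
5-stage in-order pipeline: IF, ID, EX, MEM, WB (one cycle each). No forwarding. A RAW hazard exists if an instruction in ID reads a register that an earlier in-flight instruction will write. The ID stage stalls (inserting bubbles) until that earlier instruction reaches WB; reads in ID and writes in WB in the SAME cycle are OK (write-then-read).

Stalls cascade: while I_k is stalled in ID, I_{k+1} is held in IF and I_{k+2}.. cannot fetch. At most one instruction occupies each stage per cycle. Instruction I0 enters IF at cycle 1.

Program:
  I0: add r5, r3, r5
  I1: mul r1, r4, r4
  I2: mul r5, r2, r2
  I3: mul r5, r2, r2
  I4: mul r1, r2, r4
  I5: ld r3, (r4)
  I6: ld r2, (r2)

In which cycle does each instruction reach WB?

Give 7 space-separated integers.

Answer: 5 6 7 8 9 10 11

Derivation:
I0 add r5 <- r3,r5: IF@1 ID@2 stall=0 (-) EX@3 MEM@4 WB@5
I1 mul r1 <- r4,r4: IF@2 ID@3 stall=0 (-) EX@4 MEM@5 WB@6
I2 mul r5 <- r2,r2: IF@3 ID@4 stall=0 (-) EX@5 MEM@6 WB@7
I3 mul r5 <- r2,r2: IF@4 ID@5 stall=0 (-) EX@6 MEM@7 WB@8
I4 mul r1 <- r2,r4: IF@5 ID@6 stall=0 (-) EX@7 MEM@8 WB@9
I5 ld r3 <- r4: IF@6 ID@7 stall=0 (-) EX@8 MEM@9 WB@10
I6 ld r2 <- r2: IF@7 ID@8 stall=0 (-) EX@9 MEM@10 WB@11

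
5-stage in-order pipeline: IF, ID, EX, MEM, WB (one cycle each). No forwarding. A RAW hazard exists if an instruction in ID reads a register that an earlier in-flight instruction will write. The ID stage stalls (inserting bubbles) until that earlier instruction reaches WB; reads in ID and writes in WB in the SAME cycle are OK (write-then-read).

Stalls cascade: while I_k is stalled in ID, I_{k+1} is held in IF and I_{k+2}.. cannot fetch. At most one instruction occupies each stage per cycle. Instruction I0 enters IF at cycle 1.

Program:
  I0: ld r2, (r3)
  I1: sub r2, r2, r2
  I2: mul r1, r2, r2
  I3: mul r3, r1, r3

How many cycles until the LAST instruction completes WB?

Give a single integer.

I0 ld r2 <- r3: IF@1 ID@2 stall=0 (-) EX@3 MEM@4 WB@5
I1 sub r2 <- r2,r2: IF@2 ID@3 stall=2 (RAW on I0.r2 (WB@5)) EX@6 MEM@7 WB@8
I2 mul r1 <- r2,r2: IF@3 ID@6 stall=2 (RAW on I1.r2 (WB@8)) EX@9 MEM@10 WB@11
I3 mul r3 <- r1,r3: IF@6 ID@9 stall=2 (RAW on I2.r1 (WB@11)) EX@12 MEM@13 WB@14

Answer: 14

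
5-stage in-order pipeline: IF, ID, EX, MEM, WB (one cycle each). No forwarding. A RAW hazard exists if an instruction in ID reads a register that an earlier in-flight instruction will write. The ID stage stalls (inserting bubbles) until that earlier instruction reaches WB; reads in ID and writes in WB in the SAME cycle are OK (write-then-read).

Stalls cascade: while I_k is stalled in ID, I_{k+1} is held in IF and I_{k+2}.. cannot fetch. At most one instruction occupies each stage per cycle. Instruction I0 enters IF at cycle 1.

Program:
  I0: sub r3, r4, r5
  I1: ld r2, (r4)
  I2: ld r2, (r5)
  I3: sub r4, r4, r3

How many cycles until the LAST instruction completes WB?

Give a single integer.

I0 sub r3 <- r4,r5: IF@1 ID@2 stall=0 (-) EX@3 MEM@4 WB@5
I1 ld r2 <- r4: IF@2 ID@3 stall=0 (-) EX@4 MEM@5 WB@6
I2 ld r2 <- r5: IF@3 ID@4 stall=0 (-) EX@5 MEM@6 WB@7
I3 sub r4 <- r4,r3: IF@4 ID@5 stall=0 (-) EX@6 MEM@7 WB@8

Answer: 8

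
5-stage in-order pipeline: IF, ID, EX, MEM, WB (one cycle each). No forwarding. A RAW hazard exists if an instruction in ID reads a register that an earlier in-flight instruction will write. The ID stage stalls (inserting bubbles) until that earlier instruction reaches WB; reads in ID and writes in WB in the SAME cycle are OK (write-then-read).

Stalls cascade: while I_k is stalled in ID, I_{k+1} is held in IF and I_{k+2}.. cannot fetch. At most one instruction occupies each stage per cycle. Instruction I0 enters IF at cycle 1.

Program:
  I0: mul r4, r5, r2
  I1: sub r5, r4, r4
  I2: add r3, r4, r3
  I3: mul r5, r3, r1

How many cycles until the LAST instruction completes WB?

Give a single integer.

Answer: 12

Derivation:
I0 mul r4 <- r5,r2: IF@1 ID@2 stall=0 (-) EX@3 MEM@4 WB@5
I1 sub r5 <- r4,r4: IF@2 ID@3 stall=2 (RAW on I0.r4 (WB@5)) EX@6 MEM@7 WB@8
I2 add r3 <- r4,r3: IF@3 ID@6 stall=0 (-) EX@7 MEM@8 WB@9
I3 mul r5 <- r3,r1: IF@6 ID@7 stall=2 (RAW on I2.r3 (WB@9)) EX@10 MEM@11 WB@12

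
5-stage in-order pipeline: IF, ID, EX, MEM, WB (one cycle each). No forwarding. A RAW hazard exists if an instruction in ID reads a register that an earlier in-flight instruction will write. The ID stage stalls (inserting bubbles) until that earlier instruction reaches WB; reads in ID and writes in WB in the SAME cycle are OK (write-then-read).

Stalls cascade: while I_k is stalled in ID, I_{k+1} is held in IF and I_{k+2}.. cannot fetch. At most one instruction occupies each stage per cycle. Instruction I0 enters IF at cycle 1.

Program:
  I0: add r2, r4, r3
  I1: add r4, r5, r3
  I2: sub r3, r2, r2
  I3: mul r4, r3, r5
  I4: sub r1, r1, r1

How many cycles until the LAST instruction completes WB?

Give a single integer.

Answer: 12

Derivation:
I0 add r2 <- r4,r3: IF@1 ID@2 stall=0 (-) EX@3 MEM@4 WB@5
I1 add r4 <- r5,r3: IF@2 ID@3 stall=0 (-) EX@4 MEM@5 WB@6
I2 sub r3 <- r2,r2: IF@3 ID@4 stall=1 (RAW on I0.r2 (WB@5)) EX@6 MEM@7 WB@8
I3 mul r4 <- r3,r5: IF@4 ID@6 stall=2 (RAW on I2.r3 (WB@8)) EX@9 MEM@10 WB@11
I4 sub r1 <- r1,r1: IF@6 ID@9 stall=0 (-) EX@10 MEM@11 WB@12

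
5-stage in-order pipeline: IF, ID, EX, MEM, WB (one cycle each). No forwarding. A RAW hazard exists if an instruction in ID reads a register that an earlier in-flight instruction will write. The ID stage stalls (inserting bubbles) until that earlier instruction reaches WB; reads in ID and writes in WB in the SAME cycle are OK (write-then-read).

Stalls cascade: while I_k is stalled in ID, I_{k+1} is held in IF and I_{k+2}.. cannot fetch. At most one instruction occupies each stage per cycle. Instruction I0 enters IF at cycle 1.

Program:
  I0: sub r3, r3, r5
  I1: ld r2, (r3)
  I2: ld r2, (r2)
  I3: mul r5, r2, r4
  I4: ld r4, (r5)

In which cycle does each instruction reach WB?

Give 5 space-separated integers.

I0 sub r3 <- r3,r5: IF@1 ID@2 stall=0 (-) EX@3 MEM@4 WB@5
I1 ld r2 <- r3: IF@2 ID@3 stall=2 (RAW on I0.r3 (WB@5)) EX@6 MEM@7 WB@8
I2 ld r2 <- r2: IF@3 ID@6 stall=2 (RAW on I1.r2 (WB@8)) EX@9 MEM@10 WB@11
I3 mul r5 <- r2,r4: IF@6 ID@9 stall=2 (RAW on I2.r2 (WB@11)) EX@12 MEM@13 WB@14
I4 ld r4 <- r5: IF@9 ID@12 stall=2 (RAW on I3.r5 (WB@14)) EX@15 MEM@16 WB@17

Answer: 5 8 11 14 17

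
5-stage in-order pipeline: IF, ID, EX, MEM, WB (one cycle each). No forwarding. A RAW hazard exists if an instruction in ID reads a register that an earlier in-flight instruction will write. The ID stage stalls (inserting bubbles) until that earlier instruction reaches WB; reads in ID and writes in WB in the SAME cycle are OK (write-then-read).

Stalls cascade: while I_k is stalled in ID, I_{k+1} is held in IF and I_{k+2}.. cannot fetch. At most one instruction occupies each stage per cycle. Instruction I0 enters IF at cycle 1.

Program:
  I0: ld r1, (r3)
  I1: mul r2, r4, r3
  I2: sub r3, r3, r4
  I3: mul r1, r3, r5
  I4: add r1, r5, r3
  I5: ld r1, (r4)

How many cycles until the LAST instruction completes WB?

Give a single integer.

Answer: 12

Derivation:
I0 ld r1 <- r3: IF@1 ID@2 stall=0 (-) EX@3 MEM@4 WB@5
I1 mul r2 <- r4,r3: IF@2 ID@3 stall=0 (-) EX@4 MEM@5 WB@6
I2 sub r3 <- r3,r4: IF@3 ID@4 stall=0 (-) EX@5 MEM@6 WB@7
I3 mul r1 <- r3,r5: IF@4 ID@5 stall=2 (RAW on I2.r3 (WB@7)) EX@8 MEM@9 WB@10
I4 add r1 <- r5,r3: IF@5 ID@8 stall=0 (-) EX@9 MEM@10 WB@11
I5 ld r1 <- r4: IF@8 ID@9 stall=0 (-) EX@10 MEM@11 WB@12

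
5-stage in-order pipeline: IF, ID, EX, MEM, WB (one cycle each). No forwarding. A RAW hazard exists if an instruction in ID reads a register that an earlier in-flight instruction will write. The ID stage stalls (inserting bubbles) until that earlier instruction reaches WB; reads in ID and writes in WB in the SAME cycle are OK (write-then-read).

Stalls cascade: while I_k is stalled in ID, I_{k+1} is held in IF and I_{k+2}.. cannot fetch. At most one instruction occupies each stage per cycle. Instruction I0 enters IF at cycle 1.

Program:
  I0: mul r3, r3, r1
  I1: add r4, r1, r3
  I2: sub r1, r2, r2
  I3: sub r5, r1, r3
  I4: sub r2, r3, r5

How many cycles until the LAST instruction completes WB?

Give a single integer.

Answer: 15

Derivation:
I0 mul r3 <- r3,r1: IF@1 ID@2 stall=0 (-) EX@3 MEM@4 WB@5
I1 add r4 <- r1,r3: IF@2 ID@3 stall=2 (RAW on I0.r3 (WB@5)) EX@6 MEM@7 WB@8
I2 sub r1 <- r2,r2: IF@3 ID@6 stall=0 (-) EX@7 MEM@8 WB@9
I3 sub r5 <- r1,r3: IF@6 ID@7 stall=2 (RAW on I2.r1 (WB@9)) EX@10 MEM@11 WB@12
I4 sub r2 <- r3,r5: IF@7 ID@10 stall=2 (RAW on I3.r5 (WB@12)) EX@13 MEM@14 WB@15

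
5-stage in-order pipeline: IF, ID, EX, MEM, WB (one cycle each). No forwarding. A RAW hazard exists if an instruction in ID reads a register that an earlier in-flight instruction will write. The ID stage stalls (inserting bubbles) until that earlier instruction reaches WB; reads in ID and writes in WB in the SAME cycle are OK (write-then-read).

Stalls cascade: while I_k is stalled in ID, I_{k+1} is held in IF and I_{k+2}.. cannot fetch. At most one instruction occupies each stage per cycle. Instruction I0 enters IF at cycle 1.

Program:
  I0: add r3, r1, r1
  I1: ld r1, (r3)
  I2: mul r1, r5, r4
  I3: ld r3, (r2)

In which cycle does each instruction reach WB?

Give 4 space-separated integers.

I0 add r3 <- r1,r1: IF@1 ID@2 stall=0 (-) EX@3 MEM@4 WB@5
I1 ld r1 <- r3: IF@2 ID@3 stall=2 (RAW on I0.r3 (WB@5)) EX@6 MEM@7 WB@8
I2 mul r1 <- r5,r4: IF@3 ID@6 stall=0 (-) EX@7 MEM@8 WB@9
I3 ld r3 <- r2: IF@6 ID@7 stall=0 (-) EX@8 MEM@9 WB@10

Answer: 5 8 9 10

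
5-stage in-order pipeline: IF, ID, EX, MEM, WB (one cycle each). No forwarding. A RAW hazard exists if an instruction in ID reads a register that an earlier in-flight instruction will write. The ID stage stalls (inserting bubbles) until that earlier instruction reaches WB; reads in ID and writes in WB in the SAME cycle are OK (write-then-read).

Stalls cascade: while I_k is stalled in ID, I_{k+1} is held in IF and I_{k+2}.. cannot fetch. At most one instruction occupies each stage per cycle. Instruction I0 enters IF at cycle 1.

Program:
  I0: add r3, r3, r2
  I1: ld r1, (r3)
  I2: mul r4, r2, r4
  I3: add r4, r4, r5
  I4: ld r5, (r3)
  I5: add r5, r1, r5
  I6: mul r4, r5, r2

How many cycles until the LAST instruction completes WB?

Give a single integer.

Answer: 19

Derivation:
I0 add r3 <- r3,r2: IF@1 ID@2 stall=0 (-) EX@3 MEM@4 WB@5
I1 ld r1 <- r3: IF@2 ID@3 stall=2 (RAW on I0.r3 (WB@5)) EX@6 MEM@7 WB@8
I2 mul r4 <- r2,r4: IF@3 ID@6 stall=0 (-) EX@7 MEM@8 WB@9
I3 add r4 <- r4,r5: IF@6 ID@7 stall=2 (RAW on I2.r4 (WB@9)) EX@10 MEM@11 WB@12
I4 ld r5 <- r3: IF@7 ID@10 stall=0 (-) EX@11 MEM@12 WB@13
I5 add r5 <- r1,r5: IF@10 ID@11 stall=2 (RAW on I4.r5 (WB@13)) EX@14 MEM@15 WB@16
I6 mul r4 <- r5,r2: IF@11 ID@14 stall=2 (RAW on I5.r5 (WB@16)) EX@17 MEM@18 WB@19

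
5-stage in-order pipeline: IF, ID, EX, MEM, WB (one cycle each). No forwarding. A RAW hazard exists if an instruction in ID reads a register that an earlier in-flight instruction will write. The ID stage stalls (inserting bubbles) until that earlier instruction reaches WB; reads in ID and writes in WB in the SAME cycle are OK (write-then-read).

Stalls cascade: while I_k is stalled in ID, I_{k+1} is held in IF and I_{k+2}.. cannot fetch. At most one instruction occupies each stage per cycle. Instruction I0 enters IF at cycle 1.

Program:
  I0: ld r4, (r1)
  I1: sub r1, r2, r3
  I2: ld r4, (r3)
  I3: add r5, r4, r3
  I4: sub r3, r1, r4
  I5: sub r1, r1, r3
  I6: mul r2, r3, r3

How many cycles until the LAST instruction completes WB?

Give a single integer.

I0 ld r4 <- r1: IF@1 ID@2 stall=0 (-) EX@3 MEM@4 WB@5
I1 sub r1 <- r2,r3: IF@2 ID@3 stall=0 (-) EX@4 MEM@5 WB@6
I2 ld r4 <- r3: IF@3 ID@4 stall=0 (-) EX@5 MEM@6 WB@7
I3 add r5 <- r4,r3: IF@4 ID@5 stall=2 (RAW on I2.r4 (WB@7)) EX@8 MEM@9 WB@10
I4 sub r3 <- r1,r4: IF@5 ID@8 stall=0 (-) EX@9 MEM@10 WB@11
I5 sub r1 <- r1,r3: IF@8 ID@9 stall=2 (RAW on I4.r3 (WB@11)) EX@12 MEM@13 WB@14
I6 mul r2 <- r3,r3: IF@9 ID@12 stall=0 (-) EX@13 MEM@14 WB@15

Answer: 15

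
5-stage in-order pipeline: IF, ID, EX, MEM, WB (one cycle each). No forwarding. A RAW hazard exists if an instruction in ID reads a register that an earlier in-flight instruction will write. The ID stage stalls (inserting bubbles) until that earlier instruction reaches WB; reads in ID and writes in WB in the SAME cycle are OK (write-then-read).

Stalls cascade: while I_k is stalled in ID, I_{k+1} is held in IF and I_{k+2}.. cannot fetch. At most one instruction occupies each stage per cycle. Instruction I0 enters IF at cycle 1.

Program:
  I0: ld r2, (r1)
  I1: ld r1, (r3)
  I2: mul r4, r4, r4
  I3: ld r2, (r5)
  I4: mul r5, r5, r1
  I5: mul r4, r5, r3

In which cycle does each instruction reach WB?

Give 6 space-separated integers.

Answer: 5 6 7 8 9 12

Derivation:
I0 ld r2 <- r1: IF@1 ID@2 stall=0 (-) EX@3 MEM@4 WB@5
I1 ld r1 <- r3: IF@2 ID@3 stall=0 (-) EX@4 MEM@5 WB@6
I2 mul r4 <- r4,r4: IF@3 ID@4 stall=0 (-) EX@5 MEM@6 WB@7
I3 ld r2 <- r5: IF@4 ID@5 stall=0 (-) EX@6 MEM@7 WB@8
I4 mul r5 <- r5,r1: IF@5 ID@6 stall=0 (-) EX@7 MEM@8 WB@9
I5 mul r4 <- r5,r3: IF@6 ID@7 stall=2 (RAW on I4.r5 (WB@9)) EX@10 MEM@11 WB@12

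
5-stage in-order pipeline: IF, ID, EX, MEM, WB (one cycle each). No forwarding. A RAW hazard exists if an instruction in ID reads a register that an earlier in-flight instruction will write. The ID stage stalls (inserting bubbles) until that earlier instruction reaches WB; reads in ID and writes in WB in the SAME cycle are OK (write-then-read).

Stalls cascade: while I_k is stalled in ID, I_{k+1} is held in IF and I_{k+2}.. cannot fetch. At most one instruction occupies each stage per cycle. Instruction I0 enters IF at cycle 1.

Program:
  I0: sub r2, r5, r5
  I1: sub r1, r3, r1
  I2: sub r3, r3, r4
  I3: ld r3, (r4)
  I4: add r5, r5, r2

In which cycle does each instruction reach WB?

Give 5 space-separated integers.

Answer: 5 6 7 8 9

Derivation:
I0 sub r2 <- r5,r5: IF@1 ID@2 stall=0 (-) EX@3 MEM@4 WB@5
I1 sub r1 <- r3,r1: IF@2 ID@3 stall=0 (-) EX@4 MEM@5 WB@6
I2 sub r3 <- r3,r4: IF@3 ID@4 stall=0 (-) EX@5 MEM@6 WB@7
I3 ld r3 <- r4: IF@4 ID@5 stall=0 (-) EX@6 MEM@7 WB@8
I4 add r5 <- r5,r2: IF@5 ID@6 stall=0 (-) EX@7 MEM@8 WB@9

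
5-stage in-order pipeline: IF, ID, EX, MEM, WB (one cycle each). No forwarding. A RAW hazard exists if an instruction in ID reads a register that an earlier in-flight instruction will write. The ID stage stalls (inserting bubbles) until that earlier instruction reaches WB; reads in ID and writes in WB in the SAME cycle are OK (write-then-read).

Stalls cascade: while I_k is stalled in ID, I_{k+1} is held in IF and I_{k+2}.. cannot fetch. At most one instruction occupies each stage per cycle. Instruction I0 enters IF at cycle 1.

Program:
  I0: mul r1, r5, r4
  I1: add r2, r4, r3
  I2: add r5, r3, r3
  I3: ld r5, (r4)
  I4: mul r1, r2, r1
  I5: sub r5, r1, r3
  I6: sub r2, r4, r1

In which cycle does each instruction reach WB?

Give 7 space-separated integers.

I0 mul r1 <- r5,r4: IF@1 ID@2 stall=0 (-) EX@3 MEM@4 WB@5
I1 add r2 <- r4,r3: IF@2 ID@3 stall=0 (-) EX@4 MEM@5 WB@6
I2 add r5 <- r3,r3: IF@3 ID@4 stall=0 (-) EX@5 MEM@6 WB@7
I3 ld r5 <- r4: IF@4 ID@5 stall=0 (-) EX@6 MEM@7 WB@8
I4 mul r1 <- r2,r1: IF@5 ID@6 stall=0 (-) EX@7 MEM@8 WB@9
I5 sub r5 <- r1,r3: IF@6 ID@7 stall=2 (RAW on I4.r1 (WB@9)) EX@10 MEM@11 WB@12
I6 sub r2 <- r4,r1: IF@7 ID@10 stall=0 (-) EX@11 MEM@12 WB@13

Answer: 5 6 7 8 9 12 13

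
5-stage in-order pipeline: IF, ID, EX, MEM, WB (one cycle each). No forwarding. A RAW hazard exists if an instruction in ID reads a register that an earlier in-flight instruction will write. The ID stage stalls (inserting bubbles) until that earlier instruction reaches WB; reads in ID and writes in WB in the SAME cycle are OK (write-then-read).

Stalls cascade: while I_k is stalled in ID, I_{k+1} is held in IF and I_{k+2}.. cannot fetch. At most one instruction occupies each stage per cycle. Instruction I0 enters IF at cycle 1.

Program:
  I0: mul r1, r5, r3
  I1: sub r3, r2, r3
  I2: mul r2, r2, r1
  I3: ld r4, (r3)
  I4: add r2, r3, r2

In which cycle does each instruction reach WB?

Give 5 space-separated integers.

Answer: 5 6 8 9 11

Derivation:
I0 mul r1 <- r5,r3: IF@1 ID@2 stall=0 (-) EX@3 MEM@4 WB@5
I1 sub r3 <- r2,r3: IF@2 ID@3 stall=0 (-) EX@4 MEM@5 WB@6
I2 mul r2 <- r2,r1: IF@3 ID@4 stall=1 (RAW on I0.r1 (WB@5)) EX@6 MEM@7 WB@8
I3 ld r4 <- r3: IF@4 ID@6 stall=0 (-) EX@7 MEM@8 WB@9
I4 add r2 <- r3,r2: IF@6 ID@7 stall=1 (RAW on I2.r2 (WB@8)) EX@9 MEM@10 WB@11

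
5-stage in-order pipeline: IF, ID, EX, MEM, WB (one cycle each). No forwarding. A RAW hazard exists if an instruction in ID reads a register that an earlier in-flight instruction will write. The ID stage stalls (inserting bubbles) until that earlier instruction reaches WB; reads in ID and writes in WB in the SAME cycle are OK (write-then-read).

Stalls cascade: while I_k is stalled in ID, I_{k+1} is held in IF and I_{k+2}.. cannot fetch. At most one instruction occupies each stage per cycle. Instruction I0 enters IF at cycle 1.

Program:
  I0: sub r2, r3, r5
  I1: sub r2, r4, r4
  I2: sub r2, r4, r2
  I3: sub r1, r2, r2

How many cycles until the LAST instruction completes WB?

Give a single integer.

I0 sub r2 <- r3,r5: IF@1 ID@2 stall=0 (-) EX@3 MEM@4 WB@5
I1 sub r2 <- r4,r4: IF@2 ID@3 stall=0 (-) EX@4 MEM@5 WB@6
I2 sub r2 <- r4,r2: IF@3 ID@4 stall=2 (RAW on I1.r2 (WB@6)) EX@7 MEM@8 WB@9
I3 sub r1 <- r2,r2: IF@4 ID@7 stall=2 (RAW on I2.r2 (WB@9)) EX@10 MEM@11 WB@12

Answer: 12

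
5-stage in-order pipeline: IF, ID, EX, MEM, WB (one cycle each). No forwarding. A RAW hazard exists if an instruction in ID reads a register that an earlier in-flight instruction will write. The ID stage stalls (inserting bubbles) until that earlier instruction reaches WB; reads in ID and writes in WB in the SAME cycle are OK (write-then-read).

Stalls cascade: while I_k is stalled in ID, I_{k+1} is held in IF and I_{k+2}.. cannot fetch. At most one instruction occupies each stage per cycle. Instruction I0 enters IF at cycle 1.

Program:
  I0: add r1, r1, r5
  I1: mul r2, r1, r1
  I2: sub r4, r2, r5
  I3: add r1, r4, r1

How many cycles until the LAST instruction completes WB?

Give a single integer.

I0 add r1 <- r1,r5: IF@1 ID@2 stall=0 (-) EX@3 MEM@4 WB@5
I1 mul r2 <- r1,r1: IF@2 ID@3 stall=2 (RAW on I0.r1 (WB@5)) EX@6 MEM@7 WB@8
I2 sub r4 <- r2,r5: IF@3 ID@6 stall=2 (RAW on I1.r2 (WB@8)) EX@9 MEM@10 WB@11
I3 add r1 <- r4,r1: IF@6 ID@9 stall=2 (RAW on I2.r4 (WB@11)) EX@12 MEM@13 WB@14

Answer: 14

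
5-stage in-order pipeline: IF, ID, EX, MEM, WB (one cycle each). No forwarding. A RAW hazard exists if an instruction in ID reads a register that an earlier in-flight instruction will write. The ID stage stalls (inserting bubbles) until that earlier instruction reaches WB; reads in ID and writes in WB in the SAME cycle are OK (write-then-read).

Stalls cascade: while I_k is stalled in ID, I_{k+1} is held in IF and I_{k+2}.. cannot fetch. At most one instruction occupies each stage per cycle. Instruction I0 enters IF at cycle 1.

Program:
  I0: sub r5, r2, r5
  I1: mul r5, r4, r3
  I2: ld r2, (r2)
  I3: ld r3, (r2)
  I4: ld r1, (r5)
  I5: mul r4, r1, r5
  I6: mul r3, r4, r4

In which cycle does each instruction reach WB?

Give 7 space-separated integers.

I0 sub r5 <- r2,r5: IF@1 ID@2 stall=0 (-) EX@3 MEM@4 WB@5
I1 mul r5 <- r4,r3: IF@2 ID@3 stall=0 (-) EX@4 MEM@5 WB@6
I2 ld r2 <- r2: IF@3 ID@4 stall=0 (-) EX@5 MEM@6 WB@7
I3 ld r3 <- r2: IF@4 ID@5 stall=2 (RAW on I2.r2 (WB@7)) EX@8 MEM@9 WB@10
I4 ld r1 <- r5: IF@5 ID@8 stall=0 (-) EX@9 MEM@10 WB@11
I5 mul r4 <- r1,r5: IF@8 ID@9 stall=2 (RAW on I4.r1 (WB@11)) EX@12 MEM@13 WB@14
I6 mul r3 <- r4,r4: IF@9 ID@12 stall=2 (RAW on I5.r4 (WB@14)) EX@15 MEM@16 WB@17

Answer: 5 6 7 10 11 14 17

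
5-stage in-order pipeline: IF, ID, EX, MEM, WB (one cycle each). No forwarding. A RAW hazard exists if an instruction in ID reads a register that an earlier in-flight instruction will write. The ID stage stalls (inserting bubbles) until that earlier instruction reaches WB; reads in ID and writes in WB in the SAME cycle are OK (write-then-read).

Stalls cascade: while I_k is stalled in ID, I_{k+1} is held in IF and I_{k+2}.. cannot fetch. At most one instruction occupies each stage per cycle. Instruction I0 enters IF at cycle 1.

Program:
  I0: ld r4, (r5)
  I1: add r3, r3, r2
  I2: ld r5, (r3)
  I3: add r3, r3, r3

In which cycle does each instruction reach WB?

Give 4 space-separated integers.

Answer: 5 6 9 10

Derivation:
I0 ld r4 <- r5: IF@1 ID@2 stall=0 (-) EX@3 MEM@4 WB@5
I1 add r3 <- r3,r2: IF@2 ID@3 stall=0 (-) EX@4 MEM@5 WB@6
I2 ld r5 <- r3: IF@3 ID@4 stall=2 (RAW on I1.r3 (WB@6)) EX@7 MEM@8 WB@9
I3 add r3 <- r3,r3: IF@4 ID@7 stall=0 (-) EX@8 MEM@9 WB@10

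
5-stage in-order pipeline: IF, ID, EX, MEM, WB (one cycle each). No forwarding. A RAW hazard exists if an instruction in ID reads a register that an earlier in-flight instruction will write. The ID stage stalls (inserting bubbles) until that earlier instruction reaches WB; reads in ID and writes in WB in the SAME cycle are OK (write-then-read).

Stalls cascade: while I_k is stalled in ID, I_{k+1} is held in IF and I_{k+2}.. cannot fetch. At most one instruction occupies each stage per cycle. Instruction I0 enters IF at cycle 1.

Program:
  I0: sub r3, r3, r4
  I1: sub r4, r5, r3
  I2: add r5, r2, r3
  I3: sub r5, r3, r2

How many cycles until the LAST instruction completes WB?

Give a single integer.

Answer: 10

Derivation:
I0 sub r3 <- r3,r4: IF@1 ID@2 stall=0 (-) EX@3 MEM@4 WB@5
I1 sub r4 <- r5,r3: IF@2 ID@3 stall=2 (RAW on I0.r3 (WB@5)) EX@6 MEM@7 WB@8
I2 add r5 <- r2,r3: IF@3 ID@6 stall=0 (-) EX@7 MEM@8 WB@9
I3 sub r5 <- r3,r2: IF@6 ID@7 stall=0 (-) EX@8 MEM@9 WB@10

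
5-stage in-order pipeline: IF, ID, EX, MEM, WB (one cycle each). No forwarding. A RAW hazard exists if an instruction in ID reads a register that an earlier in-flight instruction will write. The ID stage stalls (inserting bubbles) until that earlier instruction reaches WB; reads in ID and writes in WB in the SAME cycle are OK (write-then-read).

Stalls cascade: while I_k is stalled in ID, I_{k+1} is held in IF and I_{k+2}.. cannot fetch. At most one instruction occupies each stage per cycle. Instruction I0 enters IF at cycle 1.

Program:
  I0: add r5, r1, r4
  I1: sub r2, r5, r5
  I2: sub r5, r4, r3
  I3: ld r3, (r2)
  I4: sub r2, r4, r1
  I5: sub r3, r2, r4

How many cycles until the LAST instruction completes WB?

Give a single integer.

Answer: 15

Derivation:
I0 add r5 <- r1,r4: IF@1 ID@2 stall=0 (-) EX@3 MEM@4 WB@5
I1 sub r2 <- r5,r5: IF@2 ID@3 stall=2 (RAW on I0.r5 (WB@5)) EX@6 MEM@7 WB@8
I2 sub r5 <- r4,r3: IF@3 ID@6 stall=0 (-) EX@7 MEM@8 WB@9
I3 ld r3 <- r2: IF@6 ID@7 stall=1 (RAW on I1.r2 (WB@8)) EX@9 MEM@10 WB@11
I4 sub r2 <- r4,r1: IF@7 ID@9 stall=0 (-) EX@10 MEM@11 WB@12
I5 sub r3 <- r2,r4: IF@9 ID@10 stall=2 (RAW on I4.r2 (WB@12)) EX@13 MEM@14 WB@15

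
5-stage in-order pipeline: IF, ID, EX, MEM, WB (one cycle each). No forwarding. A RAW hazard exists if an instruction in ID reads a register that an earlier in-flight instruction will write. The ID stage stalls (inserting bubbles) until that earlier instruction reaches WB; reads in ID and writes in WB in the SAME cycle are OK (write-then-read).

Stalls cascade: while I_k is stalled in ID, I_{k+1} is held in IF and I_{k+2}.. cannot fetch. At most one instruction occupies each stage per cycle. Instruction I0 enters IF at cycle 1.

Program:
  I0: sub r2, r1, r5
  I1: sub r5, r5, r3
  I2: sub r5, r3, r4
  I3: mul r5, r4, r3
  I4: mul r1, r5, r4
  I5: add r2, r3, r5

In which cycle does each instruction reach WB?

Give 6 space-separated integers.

I0 sub r2 <- r1,r5: IF@1 ID@2 stall=0 (-) EX@3 MEM@4 WB@5
I1 sub r5 <- r5,r3: IF@2 ID@3 stall=0 (-) EX@4 MEM@5 WB@6
I2 sub r5 <- r3,r4: IF@3 ID@4 stall=0 (-) EX@5 MEM@6 WB@7
I3 mul r5 <- r4,r3: IF@4 ID@5 stall=0 (-) EX@6 MEM@7 WB@8
I4 mul r1 <- r5,r4: IF@5 ID@6 stall=2 (RAW on I3.r5 (WB@8)) EX@9 MEM@10 WB@11
I5 add r2 <- r3,r5: IF@6 ID@9 stall=0 (-) EX@10 MEM@11 WB@12

Answer: 5 6 7 8 11 12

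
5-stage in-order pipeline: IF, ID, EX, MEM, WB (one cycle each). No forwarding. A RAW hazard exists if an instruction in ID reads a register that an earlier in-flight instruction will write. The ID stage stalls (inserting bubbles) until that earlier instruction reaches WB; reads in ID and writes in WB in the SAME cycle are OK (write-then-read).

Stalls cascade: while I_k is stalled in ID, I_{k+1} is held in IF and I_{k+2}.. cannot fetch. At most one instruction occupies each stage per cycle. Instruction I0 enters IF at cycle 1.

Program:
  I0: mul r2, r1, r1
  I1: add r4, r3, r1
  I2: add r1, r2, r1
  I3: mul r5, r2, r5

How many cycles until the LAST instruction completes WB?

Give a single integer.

I0 mul r2 <- r1,r1: IF@1 ID@2 stall=0 (-) EX@3 MEM@4 WB@5
I1 add r4 <- r3,r1: IF@2 ID@3 stall=0 (-) EX@4 MEM@5 WB@6
I2 add r1 <- r2,r1: IF@3 ID@4 stall=1 (RAW on I0.r2 (WB@5)) EX@6 MEM@7 WB@8
I3 mul r5 <- r2,r5: IF@4 ID@6 stall=0 (-) EX@7 MEM@8 WB@9

Answer: 9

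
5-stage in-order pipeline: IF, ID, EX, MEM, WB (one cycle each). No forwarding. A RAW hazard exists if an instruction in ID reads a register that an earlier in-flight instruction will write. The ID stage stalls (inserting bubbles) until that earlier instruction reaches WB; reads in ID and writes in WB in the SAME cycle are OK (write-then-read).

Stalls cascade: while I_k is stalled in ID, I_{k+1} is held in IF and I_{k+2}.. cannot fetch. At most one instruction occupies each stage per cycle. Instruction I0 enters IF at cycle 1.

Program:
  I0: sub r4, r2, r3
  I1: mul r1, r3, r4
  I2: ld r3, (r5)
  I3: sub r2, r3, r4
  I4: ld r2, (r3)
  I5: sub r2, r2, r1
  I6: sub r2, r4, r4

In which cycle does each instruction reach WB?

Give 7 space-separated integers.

I0 sub r4 <- r2,r3: IF@1 ID@2 stall=0 (-) EX@3 MEM@4 WB@5
I1 mul r1 <- r3,r4: IF@2 ID@3 stall=2 (RAW on I0.r4 (WB@5)) EX@6 MEM@7 WB@8
I2 ld r3 <- r5: IF@3 ID@6 stall=0 (-) EX@7 MEM@8 WB@9
I3 sub r2 <- r3,r4: IF@6 ID@7 stall=2 (RAW on I2.r3 (WB@9)) EX@10 MEM@11 WB@12
I4 ld r2 <- r3: IF@7 ID@10 stall=0 (-) EX@11 MEM@12 WB@13
I5 sub r2 <- r2,r1: IF@10 ID@11 stall=2 (RAW on I4.r2 (WB@13)) EX@14 MEM@15 WB@16
I6 sub r2 <- r4,r4: IF@11 ID@14 stall=0 (-) EX@15 MEM@16 WB@17

Answer: 5 8 9 12 13 16 17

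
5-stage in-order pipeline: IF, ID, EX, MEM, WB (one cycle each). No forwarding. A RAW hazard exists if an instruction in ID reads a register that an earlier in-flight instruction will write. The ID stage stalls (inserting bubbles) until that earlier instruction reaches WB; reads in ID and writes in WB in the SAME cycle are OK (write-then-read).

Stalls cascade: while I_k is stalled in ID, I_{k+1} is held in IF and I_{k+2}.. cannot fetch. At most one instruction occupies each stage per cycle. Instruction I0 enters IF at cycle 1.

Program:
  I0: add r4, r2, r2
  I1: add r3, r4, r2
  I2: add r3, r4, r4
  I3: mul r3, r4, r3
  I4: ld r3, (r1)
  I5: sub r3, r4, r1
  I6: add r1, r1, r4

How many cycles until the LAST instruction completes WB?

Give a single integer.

I0 add r4 <- r2,r2: IF@1 ID@2 stall=0 (-) EX@3 MEM@4 WB@5
I1 add r3 <- r4,r2: IF@2 ID@3 stall=2 (RAW on I0.r4 (WB@5)) EX@6 MEM@7 WB@8
I2 add r3 <- r4,r4: IF@3 ID@6 stall=0 (-) EX@7 MEM@8 WB@9
I3 mul r3 <- r4,r3: IF@6 ID@7 stall=2 (RAW on I2.r3 (WB@9)) EX@10 MEM@11 WB@12
I4 ld r3 <- r1: IF@7 ID@10 stall=0 (-) EX@11 MEM@12 WB@13
I5 sub r3 <- r4,r1: IF@10 ID@11 stall=0 (-) EX@12 MEM@13 WB@14
I6 add r1 <- r1,r4: IF@11 ID@12 stall=0 (-) EX@13 MEM@14 WB@15

Answer: 15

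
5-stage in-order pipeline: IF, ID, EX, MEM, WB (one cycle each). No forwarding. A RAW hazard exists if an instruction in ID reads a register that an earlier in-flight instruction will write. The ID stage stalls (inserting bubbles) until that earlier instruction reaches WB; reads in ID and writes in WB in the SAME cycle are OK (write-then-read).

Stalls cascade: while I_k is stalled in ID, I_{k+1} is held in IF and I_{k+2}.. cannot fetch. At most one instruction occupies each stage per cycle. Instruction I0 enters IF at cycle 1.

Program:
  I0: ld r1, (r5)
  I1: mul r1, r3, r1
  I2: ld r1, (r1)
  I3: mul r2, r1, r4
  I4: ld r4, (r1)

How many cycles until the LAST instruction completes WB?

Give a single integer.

I0 ld r1 <- r5: IF@1 ID@2 stall=0 (-) EX@3 MEM@4 WB@5
I1 mul r1 <- r3,r1: IF@2 ID@3 stall=2 (RAW on I0.r1 (WB@5)) EX@6 MEM@7 WB@8
I2 ld r1 <- r1: IF@3 ID@6 stall=2 (RAW on I1.r1 (WB@8)) EX@9 MEM@10 WB@11
I3 mul r2 <- r1,r4: IF@6 ID@9 stall=2 (RAW on I2.r1 (WB@11)) EX@12 MEM@13 WB@14
I4 ld r4 <- r1: IF@9 ID@12 stall=0 (-) EX@13 MEM@14 WB@15

Answer: 15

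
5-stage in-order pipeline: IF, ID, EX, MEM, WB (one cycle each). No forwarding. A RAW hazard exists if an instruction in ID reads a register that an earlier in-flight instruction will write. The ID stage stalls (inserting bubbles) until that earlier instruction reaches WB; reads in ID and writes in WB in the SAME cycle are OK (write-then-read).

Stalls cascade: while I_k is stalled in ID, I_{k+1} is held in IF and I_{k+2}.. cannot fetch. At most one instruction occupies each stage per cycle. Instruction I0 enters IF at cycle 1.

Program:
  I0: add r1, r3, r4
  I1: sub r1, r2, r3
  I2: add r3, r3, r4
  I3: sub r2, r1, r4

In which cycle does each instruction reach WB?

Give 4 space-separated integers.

I0 add r1 <- r3,r4: IF@1 ID@2 stall=0 (-) EX@3 MEM@4 WB@5
I1 sub r1 <- r2,r3: IF@2 ID@3 stall=0 (-) EX@4 MEM@5 WB@6
I2 add r3 <- r3,r4: IF@3 ID@4 stall=0 (-) EX@5 MEM@6 WB@7
I3 sub r2 <- r1,r4: IF@4 ID@5 stall=1 (RAW on I1.r1 (WB@6)) EX@7 MEM@8 WB@9

Answer: 5 6 7 9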